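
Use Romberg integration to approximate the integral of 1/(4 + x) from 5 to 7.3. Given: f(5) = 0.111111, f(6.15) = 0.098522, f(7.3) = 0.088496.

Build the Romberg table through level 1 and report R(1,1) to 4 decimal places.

0.2276

R(0,0) (trapezoid, 1 panel, h=2.3000): 0.229548
R(1,0) (trapezoid, 2 panels, h=1.1500): 0.228074
R(1,1) = 0.228074 + (0.228074 − 0.229548)/3 = 0.227583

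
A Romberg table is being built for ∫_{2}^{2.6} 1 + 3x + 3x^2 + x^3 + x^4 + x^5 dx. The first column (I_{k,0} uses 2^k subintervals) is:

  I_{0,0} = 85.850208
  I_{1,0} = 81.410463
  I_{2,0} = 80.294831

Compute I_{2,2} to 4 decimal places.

Richardson extrapolation on the trapezoidal column (denominator 4−1=3):
I_{1,1} = (4·81.410463 − 85.850208) / 3 = 79.930548
I_{2,1} = 80.294831 + (80.294831 − 81.410463)/3 = 79.922954
I_{2,2} = 79.922954 + (79.922954 − 79.930548)/15 = 79.922448
(Column j=1 coincides with Simpson's rule on the same nodes.)

79.9224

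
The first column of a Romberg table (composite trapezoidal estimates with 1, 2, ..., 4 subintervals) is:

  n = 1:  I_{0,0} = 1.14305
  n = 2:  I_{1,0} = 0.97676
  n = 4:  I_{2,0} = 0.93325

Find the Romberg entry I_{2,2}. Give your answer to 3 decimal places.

I_{1,1} = (4·0.97676 − 1.14305) / 3 = 0.92133
I_{2,1} = 0.93325 + (0.93325 − 0.97676)/3 = 0.91875
I_{2,2} = (16·0.91875 − 0.92133) / 15 = 0.91858

0.919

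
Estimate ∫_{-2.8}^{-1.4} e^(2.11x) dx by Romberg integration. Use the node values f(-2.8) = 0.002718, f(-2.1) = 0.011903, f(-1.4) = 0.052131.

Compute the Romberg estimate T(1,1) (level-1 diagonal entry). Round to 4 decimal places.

0.0239

T(0,0) (trapezoid, 1 panel, h=1.4000): 0.038394
T(1,0) (trapezoid, 2 panels, h=0.7000): 0.027529
T(1,1) = 0.027529 + (0.027529 − 0.038394)/3 = 0.023907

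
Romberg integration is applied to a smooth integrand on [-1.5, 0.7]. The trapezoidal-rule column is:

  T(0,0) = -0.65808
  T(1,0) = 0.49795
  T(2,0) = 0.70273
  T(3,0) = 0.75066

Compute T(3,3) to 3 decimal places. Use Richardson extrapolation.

0.766

T(1,1) = 0.49795 + (0.49795 − (-0.65808))/3 = 0.88329
T(2,1) = 0.70273 + (0.70273 − 0.49795)/3 = 0.77099
T(3,1) = (4·0.75066 − 0.70273) / 3 = 0.76664
T(2,2) = 0.77099 + (0.77099 − 0.88329)/15 = 0.76350
T(3,2) = (16·0.76664 − 0.77099) / 15 = 0.76635
T(3,3) = 0.76635 + (0.76635 − 0.76350)/63 = 0.76640
(Column j=1 coincides with Simpson's rule on the same nodes.)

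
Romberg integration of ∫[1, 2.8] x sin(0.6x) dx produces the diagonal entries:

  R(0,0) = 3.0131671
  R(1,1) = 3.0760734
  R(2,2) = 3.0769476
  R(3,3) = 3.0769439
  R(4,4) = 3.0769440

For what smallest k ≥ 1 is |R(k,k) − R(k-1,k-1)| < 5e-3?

k = 2

|R(1,1) − R(0,0)| = 0.0629063 ≥ 5e-3
|R(2,2) − R(1,1)| = 0.0008742 < 5e-3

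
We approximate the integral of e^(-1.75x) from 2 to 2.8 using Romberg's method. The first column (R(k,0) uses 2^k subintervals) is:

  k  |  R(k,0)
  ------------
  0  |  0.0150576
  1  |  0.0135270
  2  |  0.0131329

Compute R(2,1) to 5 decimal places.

Richardson extrapolation on the trapezoidal column (denominator 4−1=3):
R(2,1) = 0.0131329 + (0.0131329 − 0.0135270)/3 = 0.0130015

0.01300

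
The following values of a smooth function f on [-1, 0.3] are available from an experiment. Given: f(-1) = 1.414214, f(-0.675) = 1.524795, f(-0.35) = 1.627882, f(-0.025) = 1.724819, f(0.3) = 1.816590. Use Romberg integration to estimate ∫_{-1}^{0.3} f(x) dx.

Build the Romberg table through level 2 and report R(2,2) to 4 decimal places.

2.1109

R(0,0) (trapezoid, 1 panel, h=1.3000): 2.100023
R(1,0) (trapezoid, 2 panels, h=0.6500): 2.108135
R(2,0) (trapezoid, 4 panels, h=0.3250): 2.110192
R(1,1) = 2.108135 + (2.108135 − 2.100023)/3 = 2.110839
R(2,1) = 2.110192 + (2.110192 − 2.108135)/3 = 2.110878
R(2,2) = 2.110878 + (2.110878 − 2.110839)/15 = 2.110881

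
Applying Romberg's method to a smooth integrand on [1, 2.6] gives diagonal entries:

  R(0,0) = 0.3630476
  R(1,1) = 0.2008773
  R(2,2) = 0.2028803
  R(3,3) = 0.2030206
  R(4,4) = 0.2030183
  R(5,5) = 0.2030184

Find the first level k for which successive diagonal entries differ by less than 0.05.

k = 2

|R(1,1) − R(0,0)| = 0.1621703 ≥ 0.05
|R(2,2) − R(1,1)| = 0.0020030 < 0.05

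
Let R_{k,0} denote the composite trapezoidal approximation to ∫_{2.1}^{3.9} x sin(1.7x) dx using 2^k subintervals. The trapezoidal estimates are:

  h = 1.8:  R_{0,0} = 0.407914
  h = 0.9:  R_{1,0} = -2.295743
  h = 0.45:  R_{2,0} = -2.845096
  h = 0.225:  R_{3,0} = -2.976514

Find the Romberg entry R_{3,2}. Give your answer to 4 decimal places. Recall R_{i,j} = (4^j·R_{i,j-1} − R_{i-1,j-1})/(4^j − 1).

R_{2,1} = (4·(-2.845096) − (-2.295743)) / 3 = -3.028214
R_{3,1} = -2.976514 + (-2.976514 − (-2.845096))/3 = -3.020320
R_{3,2} = -3.020320 + (-3.020320 − (-3.028214))/15 = -3.019794

-3.0198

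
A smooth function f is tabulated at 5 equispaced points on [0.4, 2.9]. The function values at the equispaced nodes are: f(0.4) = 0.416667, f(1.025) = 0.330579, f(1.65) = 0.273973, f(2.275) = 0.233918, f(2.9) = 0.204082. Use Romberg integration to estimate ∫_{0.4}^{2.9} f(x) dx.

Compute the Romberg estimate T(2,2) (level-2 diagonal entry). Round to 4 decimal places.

T(0,0) (trapezoid, 1 panel, h=2.5000): 0.775936
T(1,0) (trapezoid, 2 panels, h=1.2500): 0.730434
T(2,0) (trapezoid, 4 panels, h=0.6250): 0.718028
T(1,1) = 0.730434 + (0.730434 − 0.775936)/3 = 0.715267
T(2,1) = 0.718028 + (0.718028 − 0.730434)/3 = 0.713893
T(2,2) = 0.713893 + (0.713893 − 0.715267)/15 = 0.713801

0.7138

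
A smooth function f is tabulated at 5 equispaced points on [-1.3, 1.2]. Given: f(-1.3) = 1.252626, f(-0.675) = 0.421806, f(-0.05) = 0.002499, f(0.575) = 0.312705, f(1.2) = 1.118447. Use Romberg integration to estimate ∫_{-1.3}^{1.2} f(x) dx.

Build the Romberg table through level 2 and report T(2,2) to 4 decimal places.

T(0,0) (trapezoid, 1 panel, h=2.5000): 2.963841
T(1,0) (trapezoid, 2 panels, h=1.2500): 1.485044
T(2,0) (trapezoid, 4 panels, h=0.6250): 1.201592
T(1,1) = 1.485044 + (1.485044 − 2.963841)/3 = 0.992112
T(2,1) = 1.201592 + (1.201592 − 1.485044)/3 = 1.107108
T(2,2) = 1.107108 + (1.107108 − 0.992112)/15 = 1.114774

1.1148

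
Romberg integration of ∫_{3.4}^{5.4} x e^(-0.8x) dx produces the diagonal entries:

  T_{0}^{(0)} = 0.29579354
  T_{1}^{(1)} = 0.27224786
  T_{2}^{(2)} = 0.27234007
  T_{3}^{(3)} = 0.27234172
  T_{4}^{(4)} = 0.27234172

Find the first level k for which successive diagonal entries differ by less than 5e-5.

|T_{1}^{(1)} − T_{0}^{(0)}| = 0.02354568 ≥ 5e-5
|T_{2}^{(2)} − T_{1}^{(1)}| = 0.00009221 ≥ 5e-5
|T_{3}^{(3)} − T_{2}^{(2)}| = 0.00000165 < 5e-5

k = 3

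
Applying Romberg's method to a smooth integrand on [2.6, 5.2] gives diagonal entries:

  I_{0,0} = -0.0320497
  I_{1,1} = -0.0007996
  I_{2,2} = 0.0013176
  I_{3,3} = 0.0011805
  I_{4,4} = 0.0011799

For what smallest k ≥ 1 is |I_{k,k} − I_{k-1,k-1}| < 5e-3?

k = 2

|I_{1,1} − I_{0,0}| = 0.0312501 ≥ 5e-3
|I_{2,2} − I_{1,1}| = 0.0021172 < 5e-3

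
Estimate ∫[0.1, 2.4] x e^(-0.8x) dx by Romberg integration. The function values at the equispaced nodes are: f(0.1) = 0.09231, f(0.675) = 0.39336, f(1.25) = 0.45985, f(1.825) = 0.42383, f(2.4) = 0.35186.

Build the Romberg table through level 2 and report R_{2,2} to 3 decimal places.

R_{0,0} (trapezoid, 1 panel, h=2.3000): 0.51080
R_{1,0} (trapezoid, 2 panels, h=1.1500): 0.78423
R_{2,0} (trapezoid, 4 panels, h=0.5750): 0.86200
R_{1,1} = 0.78423 + (0.78423 − 0.51080)/3 = 0.87537
R_{2,1} = 0.86200 + (0.86200 − 0.78423)/3 = 0.88792
R_{2,2} = 0.88792 + (0.88792 − 0.87537)/15 = 0.88876

0.889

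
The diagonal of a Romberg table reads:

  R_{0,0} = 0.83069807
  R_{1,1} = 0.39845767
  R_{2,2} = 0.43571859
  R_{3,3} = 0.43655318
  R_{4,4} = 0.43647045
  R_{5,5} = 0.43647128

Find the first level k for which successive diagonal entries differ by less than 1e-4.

k = 4

|R_{1,1} − R_{0,0}| = 0.43224040 ≥ 1e-4
|R_{2,2} − R_{1,1}| = 0.03726092 ≥ 1e-4
|R_{3,3} − R_{2,2}| = 0.00083459 ≥ 1e-4
|R_{4,4} − R_{3,3}| = 0.00008273 < 1e-4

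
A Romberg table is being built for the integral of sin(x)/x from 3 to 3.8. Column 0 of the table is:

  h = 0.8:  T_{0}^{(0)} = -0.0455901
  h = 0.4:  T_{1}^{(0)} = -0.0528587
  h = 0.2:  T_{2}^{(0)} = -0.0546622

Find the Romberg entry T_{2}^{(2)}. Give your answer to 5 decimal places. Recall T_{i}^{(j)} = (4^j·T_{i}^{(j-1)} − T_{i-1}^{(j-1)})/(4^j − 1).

-0.05526

Richardson extrapolation on the trapezoidal column (denominator 4−1=3):
T_{1}^{(1)} = -0.0528587 + (-0.0528587 − (-0.0455901))/3 = -0.0552816
T_{2}^{(1)} = (4·(-0.0546622) − (-0.0528587)) / 3 = -0.0552634
T_{2}^{(2)} = (16·(-0.0552634) − (-0.0552816)) / 15 = -0.0552622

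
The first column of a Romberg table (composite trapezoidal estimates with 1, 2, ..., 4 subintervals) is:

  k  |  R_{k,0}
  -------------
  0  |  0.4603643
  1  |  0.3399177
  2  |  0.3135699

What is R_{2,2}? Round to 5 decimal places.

0.30512

R_{1,1} = 0.3399177 + (0.3399177 − 0.4603643)/3 = 0.2997688
R_{2,1} = (4·0.3135699 − 0.3399177) / 3 = 0.3047873
R_{2,2} = 0.3047873 + (0.3047873 − 0.2997688)/15 = 0.3051219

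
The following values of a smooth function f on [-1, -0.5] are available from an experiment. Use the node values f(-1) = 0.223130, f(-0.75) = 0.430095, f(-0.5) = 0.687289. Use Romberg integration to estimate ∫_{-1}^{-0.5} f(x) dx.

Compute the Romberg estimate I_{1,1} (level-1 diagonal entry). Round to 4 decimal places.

0.2192

I_{0,0} (trapezoid, 1 panel, h=0.5000): 0.227605
I_{1,0} (trapezoid, 2 panels, h=0.2500): 0.221326
I_{1,1} = 0.221326 + (0.221326 − 0.227605)/3 = 0.219233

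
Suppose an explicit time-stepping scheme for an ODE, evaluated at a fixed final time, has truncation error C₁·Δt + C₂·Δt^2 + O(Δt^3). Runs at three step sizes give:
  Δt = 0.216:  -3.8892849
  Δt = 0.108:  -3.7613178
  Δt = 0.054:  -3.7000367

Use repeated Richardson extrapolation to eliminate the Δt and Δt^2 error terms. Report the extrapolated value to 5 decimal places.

-3.64056

First eliminate the Δt term (factor 2^1 = 2):
  B₁ = (2·(-3.7613178) − (-3.8892849))/1 = -3.6333507
  B₂ = (2·(-3.7000367) − (-3.7613178))/1 = -3.6387556
Then eliminate the Δt^2 term (factor 2^2 = 4):
  (4·(-3.6387556) − (-3.6333507))/3 = -3.6405572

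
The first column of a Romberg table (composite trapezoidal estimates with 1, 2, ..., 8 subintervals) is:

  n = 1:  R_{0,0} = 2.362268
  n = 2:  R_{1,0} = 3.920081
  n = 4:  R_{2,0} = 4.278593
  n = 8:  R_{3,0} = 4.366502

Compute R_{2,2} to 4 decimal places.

4.3953

Richardson extrapolation on the trapezoidal column (denominator 4−1=3):
R_{1,1} = 3.920081 + (3.920081 − 2.362268)/3 = 4.439352
R_{2,1} = (4·4.278593 − 3.920081) / 3 = 4.398097
R_{2,2} = (16·4.398097 − 4.439352) / 15 = 4.395347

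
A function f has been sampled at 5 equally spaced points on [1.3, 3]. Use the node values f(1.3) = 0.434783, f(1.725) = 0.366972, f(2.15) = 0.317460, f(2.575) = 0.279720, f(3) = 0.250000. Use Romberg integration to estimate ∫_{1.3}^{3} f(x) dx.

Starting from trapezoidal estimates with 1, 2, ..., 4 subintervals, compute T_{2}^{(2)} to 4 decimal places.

0.5534

T_{0}^{(0)} (trapezoid, 1 panel, h=1.7000): 0.582066
T_{1}^{(0)} (trapezoid, 2 panels, h=0.8500): 0.560874
T_{2}^{(0)} (trapezoid, 4 panels, h=0.4250): 0.555281
T_{1}^{(1)} = 0.560874 + (0.560874 − 0.582066)/3 = 0.553810
T_{2}^{(1)} = 0.555281 + (0.555281 − 0.560874)/3 = 0.553417
T_{2}^{(2)} = 0.553417 + (0.553417 − 0.553810)/15 = 0.553391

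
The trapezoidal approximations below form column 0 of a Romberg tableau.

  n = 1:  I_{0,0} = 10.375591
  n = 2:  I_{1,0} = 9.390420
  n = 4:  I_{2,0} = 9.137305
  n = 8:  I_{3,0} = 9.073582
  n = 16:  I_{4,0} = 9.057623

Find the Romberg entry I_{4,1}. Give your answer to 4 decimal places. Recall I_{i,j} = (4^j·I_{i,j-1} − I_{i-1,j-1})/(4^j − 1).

I_{4,1} = (4·9.057623 − 9.073582) / 3 = 9.052303

9.0523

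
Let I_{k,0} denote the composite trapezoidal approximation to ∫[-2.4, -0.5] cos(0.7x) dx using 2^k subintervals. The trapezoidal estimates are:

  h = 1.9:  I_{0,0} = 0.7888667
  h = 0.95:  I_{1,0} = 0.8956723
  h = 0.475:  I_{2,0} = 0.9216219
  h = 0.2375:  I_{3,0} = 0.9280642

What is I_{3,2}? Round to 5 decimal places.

Richardson extrapolation on the trapezoidal column (denominator 4−1=3):
I_{2,1} = (4·0.9216219 − 0.8956723) / 3 = 0.9302718
I_{3,1} = 0.9280642 + (0.9280642 − 0.9216219)/3 = 0.9302116
I_{3,2} = (16·0.9302116 − 0.9302718) / 15 = 0.9302076

0.93021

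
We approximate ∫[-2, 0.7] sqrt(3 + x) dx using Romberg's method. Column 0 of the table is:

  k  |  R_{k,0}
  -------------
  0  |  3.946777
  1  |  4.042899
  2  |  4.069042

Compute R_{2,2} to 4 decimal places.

Richardson extrapolation on the trapezoidal column (denominator 4−1=3):
R_{1,1} = 4.042899 + (4.042899 − 3.946777)/3 = 4.074940
R_{2,1} = (4·4.069042 − 4.042899) / 3 = 4.077756
R_{2,2} = 4.077756 + (4.077756 − 4.074940)/15 = 4.077944
(Column j=1 coincides with Simpson's rule on the same nodes.)

4.0779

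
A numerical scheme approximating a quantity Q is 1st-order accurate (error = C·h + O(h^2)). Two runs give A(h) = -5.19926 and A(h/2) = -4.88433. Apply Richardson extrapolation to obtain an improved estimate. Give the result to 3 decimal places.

-4.569

Extrapolated value = (2·A(h/2) − A(h)) / (2 − 1)
= (2·(-4.88433) − (-5.19926)) / 1
= -4.56940 / 1 = -4.56940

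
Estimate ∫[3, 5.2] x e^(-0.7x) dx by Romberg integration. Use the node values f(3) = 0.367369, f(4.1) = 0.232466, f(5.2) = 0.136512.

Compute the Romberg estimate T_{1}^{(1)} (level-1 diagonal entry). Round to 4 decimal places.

0.5257

T_{0}^{(0)} (trapezoid, 1 panel, h=2.2000): 0.554269
T_{1}^{(0)} (trapezoid, 2 panels, h=1.1000): 0.532847
T_{1}^{(1)} = 0.532847 + (0.532847 − 0.554269)/3 = 0.525706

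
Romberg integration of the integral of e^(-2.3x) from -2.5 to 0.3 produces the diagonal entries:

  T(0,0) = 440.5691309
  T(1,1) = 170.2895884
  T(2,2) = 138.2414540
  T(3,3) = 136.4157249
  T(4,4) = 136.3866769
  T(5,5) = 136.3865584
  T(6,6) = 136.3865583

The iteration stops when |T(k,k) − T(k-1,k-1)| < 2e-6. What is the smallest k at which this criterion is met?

|T(1,1) − T(0,0)| = 270.2795425 ≥ 2e-6
|T(2,2) − T(1,1)| = 32.0481344 ≥ 2e-6
|T(3,3) − T(2,2)| = 1.8257291 ≥ 2e-6
|T(4,4) − T(3,3)| = 0.0290480 ≥ 2e-6
|T(5,5) − T(4,4)| = 0.0001185 ≥ 2e-6
|T(6,6) − T(5,5)| = 0.0000001 < 2e-6

k = 6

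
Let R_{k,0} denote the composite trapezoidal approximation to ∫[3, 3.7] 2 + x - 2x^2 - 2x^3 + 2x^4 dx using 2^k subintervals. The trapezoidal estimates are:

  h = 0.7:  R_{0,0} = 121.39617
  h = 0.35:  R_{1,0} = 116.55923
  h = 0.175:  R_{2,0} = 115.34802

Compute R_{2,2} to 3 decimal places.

114.944

R_{1,1} = (4·116.55923 − 121.39617) / 3 = 114.94692
R_{2,1} = (4·115.34802 − 116.55923) / 3 = 114.94428
R_{2,2} = (16·114.94428 − 114.94692) / 15 = 114.94410
(Column j=1 coincides with Simpson's rule on the same nodes.)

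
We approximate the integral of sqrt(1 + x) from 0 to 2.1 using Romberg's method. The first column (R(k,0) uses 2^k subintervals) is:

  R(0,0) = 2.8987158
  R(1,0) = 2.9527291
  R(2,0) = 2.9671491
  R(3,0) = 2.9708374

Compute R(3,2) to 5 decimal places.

2.97207

Richardson extrapolation on the trapezoidal column (denominator 4−1=3):
R(2,1) = 2.9671491 + (2.9671491 − 2.9527291)/3 = 2.9719558
R(3,1) = (4·2.9708374 − 2.9671491) / 3 = 2.9720668
R(3,2) = (16·2.9720668 − 2.9719558) / 15 = 2.9720742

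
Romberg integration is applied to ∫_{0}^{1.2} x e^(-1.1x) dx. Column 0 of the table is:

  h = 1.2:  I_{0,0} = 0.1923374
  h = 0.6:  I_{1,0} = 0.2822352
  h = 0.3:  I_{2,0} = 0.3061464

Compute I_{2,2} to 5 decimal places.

0.31424

I_{1,1} = 0.2822352 + (0.2822352 − 0.1923374)/3 = 0.3122011
I_{2,1} = 0.3061464 + (0.3061464 − 0.2822352)/3 = 0.3141168
I_{2,2} = 0.3141168 + (0.3141168 − 0.3122011)/15 = 0.3142445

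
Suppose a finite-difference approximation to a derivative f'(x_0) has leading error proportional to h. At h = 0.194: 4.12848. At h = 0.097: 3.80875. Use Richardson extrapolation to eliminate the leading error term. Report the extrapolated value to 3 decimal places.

3.489

Extrapolated value = (2·A(h/2) − A(h)) / (2 − 1)
= (2·3.80875 − 4.12848) / 1
= 3.48902 / 1 = 3.48902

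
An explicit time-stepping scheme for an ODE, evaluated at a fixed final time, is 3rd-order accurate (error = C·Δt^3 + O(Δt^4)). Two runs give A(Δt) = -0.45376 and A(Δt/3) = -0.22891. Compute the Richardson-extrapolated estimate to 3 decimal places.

Extrapolated value = (27·A(Δt/3) − A(Δt)) / (27 − 1)
= (27·(-0.22891) − (-0.45376)) / 26
= -5.72681 / 26 = -0.22026

-0.220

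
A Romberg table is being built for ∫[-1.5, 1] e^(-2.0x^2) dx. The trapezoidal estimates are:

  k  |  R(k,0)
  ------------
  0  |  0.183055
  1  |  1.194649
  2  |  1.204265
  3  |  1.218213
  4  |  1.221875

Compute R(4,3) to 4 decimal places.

1.2231

Richardson extrapolation on the trapezoidal column (denominator 4−1=3):
R(2,1) = (4·1.204265 − 1.194649) / 3 = 1.207470
R(3,1) = (4·1.218213 − 1.204265) / 3 = 1.222862
R(4,1) = 1.221875 + (1.221875 − 1.218213)/3 = 1.223096
R(3,2) = 1.222862 + (1.222862 − 1.207470)/15 = 1.223888
R(4,2) = 1.223096 + (1.223096 − 1.222862)/15 = 1.223112
R(4,3) = (64·1.223112 − 1.223888) / 63 = 1.223100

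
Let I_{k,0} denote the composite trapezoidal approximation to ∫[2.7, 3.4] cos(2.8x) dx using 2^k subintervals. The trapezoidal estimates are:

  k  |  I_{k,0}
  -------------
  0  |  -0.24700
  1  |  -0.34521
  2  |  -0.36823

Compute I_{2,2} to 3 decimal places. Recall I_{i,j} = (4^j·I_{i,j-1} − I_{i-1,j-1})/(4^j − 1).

-0.376

Richardson extrapolation on the trapezoidal column (denominator 4−1=3):
I_{1,1} = (4·(-0.34521) − (-0.24700)) / 3 = -0.37795
I_{2,1} = -0.36823 + (-0.36823 − (-0.34521))/3 = -0.37590
I_{2,2} = -0.37590 + (-0.37590 − (-0.37795))/15 = -0.37576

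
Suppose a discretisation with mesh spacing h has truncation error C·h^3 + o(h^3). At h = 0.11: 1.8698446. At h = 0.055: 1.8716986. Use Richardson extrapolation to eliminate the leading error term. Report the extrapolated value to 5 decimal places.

1.87196

The leading error scales as h^3; refining by a factor of 2 reduces it by 2^3 = 8.
Extrapolated value = (8·A(h/2) − A(h)) / (8 − 1)
= (8·1.8716986 − 1.8698446) / 7
= 13.1037442 / 7 = 1.8719635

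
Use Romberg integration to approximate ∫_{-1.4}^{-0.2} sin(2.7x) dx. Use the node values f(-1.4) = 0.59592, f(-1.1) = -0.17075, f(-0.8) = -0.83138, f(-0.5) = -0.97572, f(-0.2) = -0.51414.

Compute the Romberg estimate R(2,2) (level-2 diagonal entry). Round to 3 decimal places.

-0.615

R(0,0) (trapezoid, 1 panel, h=1.2000): 0.04907
R(1,0) (trapezoid, 2 panels, h=0.6000): -0.47429
R(2,0) (trapezoid, 4 panels, h=0.3000): -0.58109
R(1,1) = -0.47429 + (-0.47429 − 0.04907)/3 = -0.64874
R(2,1) = -0.58109 + (-0.58109 − (-0.47429))/3 = -0.61669
R(2,2) = -0.61669 + (-0.61669 − (-0.64874))/15 = -0.61455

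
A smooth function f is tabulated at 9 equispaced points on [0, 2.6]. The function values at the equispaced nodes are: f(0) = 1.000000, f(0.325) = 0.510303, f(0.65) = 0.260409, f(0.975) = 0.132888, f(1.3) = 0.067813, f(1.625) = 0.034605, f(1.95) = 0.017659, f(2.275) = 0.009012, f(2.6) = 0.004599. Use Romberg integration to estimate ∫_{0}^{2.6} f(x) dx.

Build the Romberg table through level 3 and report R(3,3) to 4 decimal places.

0.4809

R(0,0) (trapezoid, 1 panel, h=2.6000): 1.305979
R(1,0) (trapezoid, 2 panels, h=1.3000): 0.741146
R(2,0) (trapezoid, 4 panels, h=0.6500): 0.551317
R(3,0) (trapezoid, 8 panels, h=0.3250): 0.498871
R(1,1) = 0.741146 + (0.741146 − 1.305979)/3 = 0.552868
R(2,1) = 0.551317 + (0.551317 − 0.741146)/3 = 0.488041
R(3,1) = 0.498871 + (0.498871 − 0.551317)/3 = 0.481389
R(2,2) = 0.488041 + (0.488041 − 0.552868)/15 = 0.483719
R(3,2) = 0.481389 + (0.481389 − 0.488041)/15 = 0.480946
R(3,3) = 0.480946 + (0.480946 − 0.483719)/63 = 0.480902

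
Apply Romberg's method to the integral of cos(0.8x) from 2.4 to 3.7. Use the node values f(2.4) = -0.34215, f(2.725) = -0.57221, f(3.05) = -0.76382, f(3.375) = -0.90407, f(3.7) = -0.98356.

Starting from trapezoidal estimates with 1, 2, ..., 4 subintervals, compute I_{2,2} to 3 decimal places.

I_{0,0} (trapezoid, 1 panel, h=1.3000): -0.86171
I_{1,0} (trapezoid, 2 panels, h=0.6500): -0.92734
I_{2,0} (trapezoid, 4 panels, h=0.3250): -0.94346
I_{1,1} = -0.92734 + (-0.92734 − (-0.86171))/3 = -0.94922
I_{2,1} = -0.94346 + (-0.94346 − (-0.92734))/3 = -0.94883
I_{2,2} = -0.94883 + (-0.94883 − (-0.94922))/15 = -0.94880

-0.949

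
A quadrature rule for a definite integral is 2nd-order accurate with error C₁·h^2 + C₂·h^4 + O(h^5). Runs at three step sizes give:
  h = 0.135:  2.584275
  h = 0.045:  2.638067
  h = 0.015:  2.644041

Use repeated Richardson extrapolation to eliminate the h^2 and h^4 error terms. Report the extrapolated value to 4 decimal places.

First eliminate the h^2 term (factor 3^2 = 9):
  B₁ = (9·2.638067 − 2.584275)/8 = 2.644791
  B₂ = (9·2.644041 − 2.638067)/8 = 2.644788
Then eliminate the h^4 term (factor 3^4 = 81):
  (81·2.644788 − 2.644791)/80 = 2.644788

2.6448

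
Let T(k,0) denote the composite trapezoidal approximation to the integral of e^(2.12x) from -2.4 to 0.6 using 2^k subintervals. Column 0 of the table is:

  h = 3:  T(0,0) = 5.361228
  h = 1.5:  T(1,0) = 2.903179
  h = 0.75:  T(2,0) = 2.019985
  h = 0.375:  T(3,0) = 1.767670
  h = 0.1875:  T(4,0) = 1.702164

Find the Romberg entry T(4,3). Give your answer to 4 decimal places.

T(2,1) = (4·2.019985 − 2.903179) / 3 = 1.725587
T(3,1) = (4·1.767670 − 2.019985) / 3 = 1.683565
T(4,1) = (4·1.702164 − 1.767670) / 3 = 1.680329
T(3,2) = (16·1.683565 − 1.725587) / 15 = 1.680764
T(4,2) = (16·1.680329 − 1.683565) / 15 = 1.680113
T(4,3) = 1.680113 + (1.680113 − 1.680764)/63 = 1.680103

1.6801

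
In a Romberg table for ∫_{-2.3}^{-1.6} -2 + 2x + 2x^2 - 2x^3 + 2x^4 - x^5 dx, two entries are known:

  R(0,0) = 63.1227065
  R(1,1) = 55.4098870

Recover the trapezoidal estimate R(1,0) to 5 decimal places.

57.33809

From R(1,1) = (4·R(1,0) − R(0,0))/3, solve for R(1,0):
4·R(1,0) = 3·55.4098870 + 63.1227065 = 229.3523675
R(1,0) = 57.3380919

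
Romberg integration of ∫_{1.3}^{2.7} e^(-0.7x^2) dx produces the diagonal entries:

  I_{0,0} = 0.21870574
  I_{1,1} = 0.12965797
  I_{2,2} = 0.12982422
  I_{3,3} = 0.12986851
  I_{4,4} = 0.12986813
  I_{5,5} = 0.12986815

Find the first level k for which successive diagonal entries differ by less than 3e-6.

k = 4

|I_{1,1} − I_{0,0}| = 0.08904777 ≥ 3e-6
|I_{2,2} − I_{1,1}| = 0.00016625 ≥ 3e-6
|I_{3,3} − I_{2,2}| = 0.00004429 ≥ 3e-6
|I_{4,4} − I_{3,3}| = 0.00000038 < 3e-6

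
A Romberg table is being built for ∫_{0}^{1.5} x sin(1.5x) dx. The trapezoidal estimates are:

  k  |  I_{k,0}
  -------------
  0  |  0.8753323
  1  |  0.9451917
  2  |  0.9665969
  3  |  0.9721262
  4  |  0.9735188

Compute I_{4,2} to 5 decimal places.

Richardson extrapolation on the trapezoidal column (denominator 4−1=3):
I_{3,1} = 0.9721262 + (0.9721262 − 0.9665969)/3 = 0.9739693
I_{4,1} = 0.9735188 + (0.9735188 − 0.9721262)/3 = 0.9739830
I_{4,2} = 0.9739830 + (0.9739830 − 0.9739693)/15 = 0.9739839

0.97398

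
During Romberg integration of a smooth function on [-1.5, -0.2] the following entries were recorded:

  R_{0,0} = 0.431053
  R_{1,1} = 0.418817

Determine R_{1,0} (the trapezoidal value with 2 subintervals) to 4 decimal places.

From R_{1,1} = (4·R_{1,0} − R_{0,0})/3, solve for R_{1,0}:
4·R_{1,0} = 3·0.418817 + 0.431053 = 1.687504
R_{1,0} = 0.421876

0.4219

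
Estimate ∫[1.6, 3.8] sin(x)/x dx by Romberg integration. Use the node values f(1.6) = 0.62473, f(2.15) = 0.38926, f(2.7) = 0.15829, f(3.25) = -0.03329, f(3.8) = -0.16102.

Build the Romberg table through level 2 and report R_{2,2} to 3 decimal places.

0.404

R_{0,0} (trapezoid, 1 panel, h=2.2000): 0.51008
R_{1,0} (trapezoid, 2 panels, h=1.1000): 0.42916
R_{2,0} (trapezoid, 4 panels, h=0.5500): 0.41036
R_{1,1} = 0.42916 + (0.42916 − 0.51008)/3 = 0.40219
R_{2,1} = 0.41036 + (0.41036 − 0.42916)/3 = 0.40409
R_{2,2} = 0.40409 + (0.40409 − 0.40219)/15 = 0.40422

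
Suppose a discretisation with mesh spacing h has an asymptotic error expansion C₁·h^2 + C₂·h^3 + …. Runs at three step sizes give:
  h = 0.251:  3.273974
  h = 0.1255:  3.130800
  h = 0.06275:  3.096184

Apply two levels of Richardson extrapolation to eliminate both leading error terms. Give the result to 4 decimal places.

3.0849

First eliminate the h^2 term (factor 2^2 = 4):
  B₁ = (4·3.130800 − 3.273974)/3 = 3.083075
  B₂ = (4·3.096184 − 3.130800)/3 = 3.084645
Then eliminate the h^3 term (factor 2^3 = 8):
  (8·3.084645 − 3.083075)/7 = 3.084869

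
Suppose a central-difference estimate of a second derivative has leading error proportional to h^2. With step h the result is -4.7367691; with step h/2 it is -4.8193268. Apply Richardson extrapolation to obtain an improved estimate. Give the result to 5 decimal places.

Extrapolated value = (4·A(h/2) − A(h)) / (4 − 1)
= (4·(-4.8193268) − (-4.7367691)) / 3
= -14.5405381 / 3 = -4.8468460

-4.84685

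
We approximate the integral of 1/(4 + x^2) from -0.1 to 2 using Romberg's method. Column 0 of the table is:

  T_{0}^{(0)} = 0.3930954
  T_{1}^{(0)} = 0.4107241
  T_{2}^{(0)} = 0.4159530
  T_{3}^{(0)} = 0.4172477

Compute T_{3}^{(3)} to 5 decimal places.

Richardson extrapolation on the trapezoidal column (denominator 4−1=3):
T_{1}^{(1)} = 0.4107241 + (0.4107241 − 0.3930954)/3 = 0.4166003
T_{2}^{(1)} = 0.4159530 + (0.4159530 − 0.4107241)/3 = 0.4176960
T_{3}^{(1)} = 0.4172477 + (0.4172477 − 0.4159530)/3 = 0.4176793
T_{2}^{(2)} = 0.4176960 + (0.4176960 − 0.4166003)/15 = 0.4177690
T_{3}^{(2)} = 0.4176793 + (0.4176793 − 0.4176960)/15 = 0.4176782
T_{3}^{(3)} = (64·0.4176782 − 0.4177690) / 63 = 0.4176768
(Column j=1 coincides with Simpson's rule on the same nodes.)

0.41768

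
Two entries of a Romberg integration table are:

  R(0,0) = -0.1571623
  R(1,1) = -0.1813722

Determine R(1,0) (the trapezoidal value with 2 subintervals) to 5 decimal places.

-0.17532

From R(1,1) = (4·R(1,0) − R(0,0))/3, solve for R(1,0):
4·R(1,0) = 3·(-0.1813722) + (-0.1571623) = -0.7012789
R(1,0) = -0.1753197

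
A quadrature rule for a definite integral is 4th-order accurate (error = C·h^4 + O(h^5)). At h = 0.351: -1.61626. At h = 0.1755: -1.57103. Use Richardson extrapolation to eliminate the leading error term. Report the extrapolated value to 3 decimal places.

Extrapolated value = (16·A(h/2) − A(h)) / (16 − 1)
= (16·(-1.57103) − (-1.61626)) / 15
= -23.52022 / 15 = -1.56801

-1.568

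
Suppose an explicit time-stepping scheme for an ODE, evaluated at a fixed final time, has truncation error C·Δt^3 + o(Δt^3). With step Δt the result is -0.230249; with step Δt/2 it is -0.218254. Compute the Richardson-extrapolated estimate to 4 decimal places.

-0.2165

Extrapolated value = (8·A(Δt/2) − A(Δt)) / (8 − 1)
= (8·(-0.218254) − (-0.230249)) / 7
= -1.515783 / 7 = -0.216540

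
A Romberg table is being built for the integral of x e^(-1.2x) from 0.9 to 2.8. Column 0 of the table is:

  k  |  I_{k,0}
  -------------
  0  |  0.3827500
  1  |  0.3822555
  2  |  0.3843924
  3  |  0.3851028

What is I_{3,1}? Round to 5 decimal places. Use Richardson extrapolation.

I_{3,1} = (4·0.3851028 − 0.3843924) / 3 = 0.3853396
(Column j=1 coincides with Simpson's rule on the same nodes.)

0.38534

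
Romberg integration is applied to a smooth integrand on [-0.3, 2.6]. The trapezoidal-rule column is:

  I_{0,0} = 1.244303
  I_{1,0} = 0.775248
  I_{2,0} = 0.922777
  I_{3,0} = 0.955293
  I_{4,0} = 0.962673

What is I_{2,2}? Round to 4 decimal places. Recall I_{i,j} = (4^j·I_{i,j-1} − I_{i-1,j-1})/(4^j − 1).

0.9955

I_{1,1} = 0.775248 + (0.775248 − 1.244303)/3 = 0.618896
I_{2,1} = 0.922777 + (0.922777 − 0.775248)/3 = 0.971953
I_{2,2} = (16·0.971953 − 0.618896) / 15 = 0.995490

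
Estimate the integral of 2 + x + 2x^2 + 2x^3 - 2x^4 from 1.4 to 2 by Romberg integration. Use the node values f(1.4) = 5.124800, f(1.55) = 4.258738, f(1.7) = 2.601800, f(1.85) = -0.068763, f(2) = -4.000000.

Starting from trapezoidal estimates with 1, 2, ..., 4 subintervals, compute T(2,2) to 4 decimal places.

T(0,0) (trapezoid, 1 panel, h=0.6000): 0.337440
T(1,0) (trapezoid, 2 panels, h=0.3000): 0.949260
T(2,0) (trapezoid, 4 panels, h=0.1500): 1.103126
T(1,1) = 0.949260 + (0.949260 − 0.337440)/3 = 1.153200
T(2,1) = 1.103126 + (1.103126 − 0.949260)/3 = 1.154415
T(2,2) = 1.154415 + (1.154415 − 1.153200)/15 = 1.154496

1.1545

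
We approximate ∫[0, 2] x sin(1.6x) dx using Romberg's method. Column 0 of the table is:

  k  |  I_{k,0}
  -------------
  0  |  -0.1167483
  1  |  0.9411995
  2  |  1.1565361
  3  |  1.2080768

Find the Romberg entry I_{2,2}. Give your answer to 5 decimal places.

I_{1,1} = (4·0.9411995 − (-0.1167483)) / 3 = 1.2938488
I_{2,1} = (4·1.1565361 − 0.9411995) / 3 = 1.2283150
I_{2,2} = 1.2283150 + (1.2283150 − 1.2938488)/15 = 1.2239461

1.22395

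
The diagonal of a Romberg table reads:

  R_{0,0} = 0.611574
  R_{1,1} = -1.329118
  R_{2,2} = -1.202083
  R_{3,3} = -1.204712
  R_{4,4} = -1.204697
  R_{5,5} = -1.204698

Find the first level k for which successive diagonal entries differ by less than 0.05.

|R_{1,1} − R_{0,0}| = 1.940692 ≥ 0.05
|R_{2,2} − R_{1,1}| = 0.127035 ≥ 0.05
|R_{3,3} − R_{2,2}| = 0.002629 < 0.05

k = 3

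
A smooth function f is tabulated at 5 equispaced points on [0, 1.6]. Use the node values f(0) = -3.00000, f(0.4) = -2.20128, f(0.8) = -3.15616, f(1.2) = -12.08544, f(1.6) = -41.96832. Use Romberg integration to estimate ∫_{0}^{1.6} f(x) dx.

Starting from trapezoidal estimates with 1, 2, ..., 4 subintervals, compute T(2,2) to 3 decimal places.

T(0,0) (trapezoid, 1 panel, h=1.6000): -35.97466
T(1,0) (trapezoid, 2 panels, h=0.8000): -20.51226
T(2,0) (trapezoid, 4 panels, h=0.4000): -15.97082
T(1,1) = -20.51226 + (-20.51226 − (-35.97466))/3 = -15.35813
T(2,1) = -15.97082 + (-15.97082 − (-20.51226))/3 = -14.45701
T(2,2) = -14.45701 + (-14.45701 − (-15.35813))/15 = -14.39694

-14.397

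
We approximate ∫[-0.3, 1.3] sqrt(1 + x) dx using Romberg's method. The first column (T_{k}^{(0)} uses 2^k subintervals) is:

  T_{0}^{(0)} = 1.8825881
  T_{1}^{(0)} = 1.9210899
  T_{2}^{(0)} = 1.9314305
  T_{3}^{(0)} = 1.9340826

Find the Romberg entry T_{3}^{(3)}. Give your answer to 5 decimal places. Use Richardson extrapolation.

T_{1}^{(1)} = (4·1.9210899 − 1.8825881) / 3 = 1.9339238
T_{2}^{(1)} = (4·1.9314305 − 1.9210899) / 3 = 1.9348774
T_{3}^{(1)} = 1.9340826 + (1.9340826 − 1.9314305)/3 = 1.9349666
T_{2}^{(2)} = 1.9348774 + (1.9348774 − 1.9339238)/15 = 1.9349410
T_{3}^{(2)} = 1.9349666 + (1.9349666 − 1.9348774)/15 = 1.9349725
T_{3}^{(3)} = 1.9349725 + (1.9349725 − 1.9349410)/63 = 1.9349730

1.93497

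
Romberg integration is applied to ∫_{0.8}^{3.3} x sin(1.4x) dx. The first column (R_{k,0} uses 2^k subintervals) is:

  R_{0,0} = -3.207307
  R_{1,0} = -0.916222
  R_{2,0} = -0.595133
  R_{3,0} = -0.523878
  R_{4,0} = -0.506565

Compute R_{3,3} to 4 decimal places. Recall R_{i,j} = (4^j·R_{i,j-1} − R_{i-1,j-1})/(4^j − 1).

Richardson extrapolation on the trapezoidal column (denominator 4−1=3):
R_{1,1} = -0.916222 + (-0.916222 − (-3.207307))/3 = -0.152527
R_{2,1} = -0.595133 + (-0.595133 − (-0.916222))/3 = -0.488103
R_{3,1} = (4·(-0.523878) − (-0.595133)) / 3 = -0.500126
R_{2,2} = -0.488103 + (-0.488103 − (-0.152527))/15 = -0.510475
R_{3,2} = -0.500126 + (-0.500126 − (-0.488103))/15 = -0.500928
R_{3,3} = -0.500928 + (-0.500928 − (-0.510475))/63 = -0.500776

-0.5008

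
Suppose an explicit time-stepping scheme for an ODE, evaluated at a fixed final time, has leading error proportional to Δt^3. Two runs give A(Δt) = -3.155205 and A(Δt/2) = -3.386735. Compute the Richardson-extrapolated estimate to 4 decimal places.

-3.4198

The leading error scales as Δt^3; refining by a factor of 2 reduces it by 2^3 = 8.
Extrapolated value = (8·A(Δt/2) − A(Δt)) / (8 − 1)
= (8·(-3.386735) − (-3.155205)) / 7
= -23.938675 / 7 = -3.419811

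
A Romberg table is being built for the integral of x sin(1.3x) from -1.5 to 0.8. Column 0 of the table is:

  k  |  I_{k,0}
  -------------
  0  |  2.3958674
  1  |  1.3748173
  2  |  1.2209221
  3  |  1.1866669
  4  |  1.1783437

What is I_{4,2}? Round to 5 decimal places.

1.17559

Richardson extrapolation on the trapezoidal column (denominator 4−1=3):
I_{3,1} = (4·1.1866669 − 1.2209221) / 3 = 1.1752485
I_{4,1} = (4·1.1783437 − 1.1866669) / 3 = 1.1755693
I_{4,2} = 1.1755693 + (1.1755693 − 1.1752485)/15 = 1.1755907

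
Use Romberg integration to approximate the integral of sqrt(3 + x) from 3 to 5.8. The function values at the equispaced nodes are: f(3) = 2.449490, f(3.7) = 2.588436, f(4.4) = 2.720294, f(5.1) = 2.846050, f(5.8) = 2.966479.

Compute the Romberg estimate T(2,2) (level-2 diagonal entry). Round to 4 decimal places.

T(0,0) (trapezoid, 1 panel, h=2.8000): 7.582357
T(1,0) (trapezoid, 2 panels, h=1.4000): 7.599590
T(2,0) (trapezoid, 4 panels, h=0.7000): 7.603935
T(1,1) = 7.599590 + (7.599590 − 7.582357)/3 = 7.605334
T(2,1) = 7.603935 + (7.603935 − 7.599590)/3 = 7.605383
T(2,2) = 7.605383 + (7.605383 − 7.605334)/15 = 7.605386

7.6054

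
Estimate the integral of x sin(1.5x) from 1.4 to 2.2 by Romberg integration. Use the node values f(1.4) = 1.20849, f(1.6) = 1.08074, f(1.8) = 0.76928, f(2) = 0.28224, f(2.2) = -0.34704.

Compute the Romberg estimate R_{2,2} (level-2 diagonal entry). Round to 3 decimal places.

0.523

R_{0,0} (trapezoid, 1 panel, h=0.8000): 0.34458
R_{1,0} (trapezoid, 2 panels, h=0.4000): 0.48000
R_{2,0} (trapezoid, 4 panels, h=0.2000): 0.51260
R_{1,1} = 0.48000 + (0.48000 − 0.34458)/3 = 0.52514
R_{2,1} = 0.51260 + (0.51260 − 0.48000)/3 = 0.52347
R_{2,2} = 0.52347 + (0.52347 − 0.52514)/15 = 0.52336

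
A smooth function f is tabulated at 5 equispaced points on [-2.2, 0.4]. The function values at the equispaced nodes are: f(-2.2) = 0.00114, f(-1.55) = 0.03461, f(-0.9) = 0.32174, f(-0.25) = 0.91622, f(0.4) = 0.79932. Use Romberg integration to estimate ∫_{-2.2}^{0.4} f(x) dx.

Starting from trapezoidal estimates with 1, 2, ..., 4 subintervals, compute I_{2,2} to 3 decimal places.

1.152

I_{0,0} (trapezoid, 1 panel, h=2.6000): 1.04060
I_{1,0} (trapezoid, 2 panels, h=1.3000): 0.93856
I_{2,0} (trapezoid, 4 panels, h=0.6500): 1.08732
I_{1,1} = 0.93856 + (0.93856 − 1.04060)/3 = 0.90455
I_{2,1} = 1.08732 + (1.08732 − 0.93856)/3 = 1.13691
I_{2,2} = 1.13691 + (1.13691 − 0.90455)/15 = 1.15240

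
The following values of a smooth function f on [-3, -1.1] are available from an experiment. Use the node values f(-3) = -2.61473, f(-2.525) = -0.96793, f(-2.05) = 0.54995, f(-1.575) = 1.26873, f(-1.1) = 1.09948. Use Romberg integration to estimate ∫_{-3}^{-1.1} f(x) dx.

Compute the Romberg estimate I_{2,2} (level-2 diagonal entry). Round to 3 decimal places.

0.119

I_{0,0} (trapezoid, 1 panel, h=1.9000): -1.43949
I_{1,0} (trapezoid, 2 panels, h=0.9500): -0.19729
I_{2,0} (trapezoid, 4 panels, h=0.4750): 0.04423
I_{1,1} = -0.19729 + (-0.19729 − (-1.43949))/3 = 0.21678
I_{2,1} = 0.04423 + (0.04423 − (-0.19729))/3 = 0.12474
I_{2,2} = 0.12474 + (0.12474 − 0.21678)/15 = 0.11860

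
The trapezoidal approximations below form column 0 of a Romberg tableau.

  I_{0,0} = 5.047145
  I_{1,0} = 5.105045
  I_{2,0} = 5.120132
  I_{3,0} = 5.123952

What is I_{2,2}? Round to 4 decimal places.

5.1252

I_{1,1} = (4·5.105045 − 5.047145) / 3 = 5.124345
I_{2,1} = 5.120132 + (5.120132 − 5.105045)/3 = 5.125161
I_{2,2} = (16·5.125161 − 5.124345) / 15 = 5.125215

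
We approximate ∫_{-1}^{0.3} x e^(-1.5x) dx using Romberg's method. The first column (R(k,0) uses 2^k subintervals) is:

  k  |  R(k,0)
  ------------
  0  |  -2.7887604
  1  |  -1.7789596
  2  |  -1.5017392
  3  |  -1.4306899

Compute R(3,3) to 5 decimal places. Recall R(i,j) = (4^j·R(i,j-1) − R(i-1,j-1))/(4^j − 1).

Richardson extrapolation on the trapezoidal column (denominator 4−1=3):
R(1,1) = -1.7789596 + (-1.7789596 − (-2.7887604))/3 = -1.4423593
R(2,1) = (4·(-1.5017392) − (-1.7789596)) / 3 = -1.4093324
R(3,1) = (4·(-1.4306899) − (-1.5017392)) / 3 = -1.4070068
R(2,2) = -1.4093324 + (-1.4093324 − (-1.4423593))/15 = -1.4071306
R(3,2) = (16·(-1.4070068) − (-1.4093324)) / 15 = -1.4068518
R(3,3) = -1.4068518 + (-1.4068518 − (-1.4071306))/63 = -1.4068474

-1.40685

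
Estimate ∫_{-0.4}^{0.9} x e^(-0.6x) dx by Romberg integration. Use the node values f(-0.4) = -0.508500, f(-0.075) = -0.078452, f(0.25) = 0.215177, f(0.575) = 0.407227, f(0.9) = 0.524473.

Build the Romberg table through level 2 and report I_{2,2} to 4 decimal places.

I_{0,0} (trapezoid, 1 panel, h=1.3000): 0.010382
I_{1,0} (trapezoid, 2 panels, h=0.6500): 0.145056
I_{2,0} (trapezoid, 4 panels, h=0.3250): 0.179380
I_{1,1} = 0.145056 + (0.145056 − 0.010382)/3 = 0.189947
I_{2,1} = 0.179380 + (0.179380 − 0.145056)/3 = 0.190821
I_{2,2} = 0.190821 + (0.190821 − 0.189947)/15 = 0.190879

0.1909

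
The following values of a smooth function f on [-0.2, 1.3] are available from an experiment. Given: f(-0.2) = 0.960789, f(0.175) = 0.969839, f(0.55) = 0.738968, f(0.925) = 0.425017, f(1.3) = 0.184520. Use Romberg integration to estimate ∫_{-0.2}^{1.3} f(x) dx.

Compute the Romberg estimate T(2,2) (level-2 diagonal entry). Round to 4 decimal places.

T(0,0) (trapezoid, 1 panel, h=1.5000): 0.858982
T(1,0) (trapezoid, 2 panels, h=0.7500): 0.983717
T(2,0) (trapezoid, 4 panels, h=0.3750): 1.014929
T(1,1) = 0.983717 + (0.983717 − 0.858982)/3 = 1.025295
T(2,1) = 1.014929 + (1.014929 − 0.983717)/3 = 1.025333
T(2,2) = 1.025333 + (1.025333 − 1.025295)/15 = 1.025336

1.0253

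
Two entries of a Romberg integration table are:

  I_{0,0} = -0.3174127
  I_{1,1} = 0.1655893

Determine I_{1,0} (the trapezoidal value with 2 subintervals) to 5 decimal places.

0.04484

From I_{1,1} = (4·I_{1,0} − I_{0,0})/3, solve for I_{1,0}:
4·I_{1,0} = 3·0.1655893 + (-0.3174127) = 0.1793552
I_{1,0} = 0.0448388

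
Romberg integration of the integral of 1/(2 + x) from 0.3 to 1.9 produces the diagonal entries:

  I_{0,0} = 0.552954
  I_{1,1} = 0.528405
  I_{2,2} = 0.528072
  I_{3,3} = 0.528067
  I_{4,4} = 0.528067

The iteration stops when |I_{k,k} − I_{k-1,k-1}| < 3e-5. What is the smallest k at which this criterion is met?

|I_{1,1} − I_{0,0}| = 0.024549 ≥ 3e-5
|I_{2,2} − I_{1,1}| = 0.000333 ≥ 3e-5
|I_{3,3} − I_{2,2}| = 0.000005 < 3e-5

k = 3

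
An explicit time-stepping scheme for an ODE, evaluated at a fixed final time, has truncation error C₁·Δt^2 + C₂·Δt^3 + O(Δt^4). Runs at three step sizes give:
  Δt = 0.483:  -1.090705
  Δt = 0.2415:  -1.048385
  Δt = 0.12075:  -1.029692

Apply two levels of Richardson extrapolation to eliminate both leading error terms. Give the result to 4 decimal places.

-1.0219

First eliminate the Δt^2 term (factor 2^2 = 4):
  B₁ = (4·(-1.048385) − (-1.090705))/3 = -1.034278
  B₂ = (4·(-1.029692) − (-1.048385))/3 = -1.023461
Then eliminate the Δt^3 term (factor 2^3 = 8):
  (8·(-1.023461) − (-1.034278))/7 = -1.021916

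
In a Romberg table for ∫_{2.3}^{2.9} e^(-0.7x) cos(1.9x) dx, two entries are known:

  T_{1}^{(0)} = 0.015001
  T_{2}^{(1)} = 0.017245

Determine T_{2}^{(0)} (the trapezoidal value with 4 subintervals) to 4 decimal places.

0.0167

From T_{2}^{(1)} = (4·T_{2}^{(0)} − T_{1}^{(0)})/3, solve for T_{2}^{(0)}:
4·T_{2}^{(0)} = 3·0.017245 + 0.015001 = 0.066736
T_{2}^{(0)} = 0.016684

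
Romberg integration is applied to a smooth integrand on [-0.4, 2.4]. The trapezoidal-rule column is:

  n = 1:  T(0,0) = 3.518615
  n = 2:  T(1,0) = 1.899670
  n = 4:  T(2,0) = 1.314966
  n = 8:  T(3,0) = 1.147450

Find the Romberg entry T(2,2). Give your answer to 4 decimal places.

1.1041

Richardson extrapolation on the trapezoidal column (denominator 4−1=3):
T(1,1) = (4·1.899670 − 3.518615) / 3 = 1.360022
T(2,1) = (4·1.314966 − 1.899670) / 3 = 1.120065
T(2,2) = 1.120065 + (1.120065 − 1.360022)/15 = 1.104068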